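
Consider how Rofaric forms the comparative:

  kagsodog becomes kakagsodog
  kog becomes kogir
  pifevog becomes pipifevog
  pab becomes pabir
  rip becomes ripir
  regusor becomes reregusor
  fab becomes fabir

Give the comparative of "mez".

"mez" has 1 vowel. The stems with 1 vowel (pab → pabir, kog → kogir, fab → fabir) add -ir.
So mez → mezir.

mezir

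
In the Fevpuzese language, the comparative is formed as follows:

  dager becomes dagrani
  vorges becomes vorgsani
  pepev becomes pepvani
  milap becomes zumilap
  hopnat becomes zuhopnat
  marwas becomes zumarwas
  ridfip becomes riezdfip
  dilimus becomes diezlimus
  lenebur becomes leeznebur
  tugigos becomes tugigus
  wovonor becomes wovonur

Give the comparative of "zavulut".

zaezvulut

vorges and marwas both end in -s yet inflect differently (vorgsani, zumarwas), so the final letter is not what conditions the rule; the last vowel is.
"zavulut" has last vowel 'u'. The stems whose last vowel is 'u' (dilimus → diezlimus, lenebur → leeznebur) insert -ez- after the first vowel.
So zavulut → zaezvulut.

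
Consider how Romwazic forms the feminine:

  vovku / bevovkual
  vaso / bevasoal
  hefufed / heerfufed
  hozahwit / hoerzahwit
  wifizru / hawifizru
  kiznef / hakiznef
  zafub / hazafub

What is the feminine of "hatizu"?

vovku and wifizru both end in -u yet inflect differently (bevovkual, hawifizru), so the final letter is not what conditions the rule; the first letter is.
"hatizu" begins with h-. The stems beginning with h- (hefufed → heerfufed, hozahwit → hoerzahwit) insert -er- after the first vowel.
The other patterns: stems beginning with v- add be- … -al around the stem; stems beginning with k-, w- or z- add the prefix ha-.
So hatizu → haertizu.

haertizu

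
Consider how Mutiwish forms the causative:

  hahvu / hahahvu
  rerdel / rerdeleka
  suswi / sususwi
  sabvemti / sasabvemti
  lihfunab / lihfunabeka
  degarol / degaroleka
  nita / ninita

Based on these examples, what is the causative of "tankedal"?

tankedaleka

lihfunab and nita both have last vowel 'a' yet inflect differently (lihfunabeka, ninita), so the last vowel is not what conditions the rule; whether the stem ends in a vowel or a consonant is.
"tankedal" ends in a consonant. The stems ending in a consonant (degarol → degaroleka, lihfunab → lihfunabeka, rerdel → rerdeleka) add -eka.
So tankedal → tankedaleka.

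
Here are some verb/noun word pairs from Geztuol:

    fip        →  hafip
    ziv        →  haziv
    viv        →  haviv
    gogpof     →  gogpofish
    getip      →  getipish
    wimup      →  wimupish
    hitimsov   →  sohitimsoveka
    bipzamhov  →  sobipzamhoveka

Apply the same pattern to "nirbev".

nirbevish

fip and getip both end in -p yet inflect differently (hafip, getipish), so the final letter is not what conditions the rule; the number of vowels is.
"nirbev" has 2 vowels. The stems with 2 vowels (gogpof → gogpofish, getip → getipish, wimup → wimupish) add -ish.
So nirbev → nirbevish.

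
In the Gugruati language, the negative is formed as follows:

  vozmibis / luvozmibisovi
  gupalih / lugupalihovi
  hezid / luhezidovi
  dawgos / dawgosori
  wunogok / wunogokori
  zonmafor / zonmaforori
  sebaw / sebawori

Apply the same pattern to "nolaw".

nolawori

"nolaw" has last vowel 'a'. The one such stem in the data (sebaw → sebawori) adds -ori, so the same rule applies.
So nolaw → nolawori.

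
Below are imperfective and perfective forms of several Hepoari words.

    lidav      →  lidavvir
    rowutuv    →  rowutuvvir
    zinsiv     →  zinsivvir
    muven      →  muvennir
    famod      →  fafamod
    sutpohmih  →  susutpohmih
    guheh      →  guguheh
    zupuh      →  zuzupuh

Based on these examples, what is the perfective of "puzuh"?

pupuzuh

zinsiv and sutpohmih both have last vowel 'i' yet inflect differently (zinsivvir, susutpohmih), so the last vowel is not what conditions the rule; the final letter is.
"puzuh" ends in -h. The stems ending in -h (sutpohmih → susutpohmih, guheh → guguheh, zupuh → zuzupuh) repeat the first consonant+vowel as a prefix.
So puzuh → pupuzuh.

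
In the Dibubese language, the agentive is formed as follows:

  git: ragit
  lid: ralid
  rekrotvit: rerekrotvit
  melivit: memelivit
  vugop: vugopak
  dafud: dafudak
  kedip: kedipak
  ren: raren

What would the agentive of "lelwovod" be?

lelelwovod

lid and dafud both end in -d yet inflect differently (ralid, dafudak), so the final letter is not what conditions the rule; the number of vowels is.
"lelwovod" has 3 vowels. The stems with 3 vowels (rekrotvit → rerekrotvit, melivit → memelivit) repeat the first consonant+vowel as a prefix.
The other patterns: stems with 1 vowel add the prefix ra-; stems with 2 vowels add -ak.
So lelwovod → lelelwovod.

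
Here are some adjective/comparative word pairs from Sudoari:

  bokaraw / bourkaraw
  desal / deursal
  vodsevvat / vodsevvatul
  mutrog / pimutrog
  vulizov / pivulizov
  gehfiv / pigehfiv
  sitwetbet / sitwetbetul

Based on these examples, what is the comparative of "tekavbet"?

tekavbetul

vodsevvat and desal both have last vowel 'a' yet inflect differently (vodsevvatul, deursal), so the last vowel is not what conditions the rule; the final letter is.
"tekavbet" ends in -t. The stems ending in -t (sitwetbet → sitwetbetul, vodsevvat → vodsevvatul) add -ul.
So tekavbet → tekavbetul.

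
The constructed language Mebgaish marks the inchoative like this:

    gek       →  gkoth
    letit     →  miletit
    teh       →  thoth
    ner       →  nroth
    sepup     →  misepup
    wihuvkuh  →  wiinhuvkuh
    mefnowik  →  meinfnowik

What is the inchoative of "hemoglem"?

heinmoglem

gek and mefnowik both end in -k yet inflect differently (gkoth, meinfnowik), so the final letter is not what conditions the rule; the number of vowels is.
"hemoglem" has 3 vowels. The stems with 3 vowels (mefnowik → meinfnowik, wihuvkuh → wiinhuvkuh) insert -in- after the first vowel.
So hemoglem → heinmoglem.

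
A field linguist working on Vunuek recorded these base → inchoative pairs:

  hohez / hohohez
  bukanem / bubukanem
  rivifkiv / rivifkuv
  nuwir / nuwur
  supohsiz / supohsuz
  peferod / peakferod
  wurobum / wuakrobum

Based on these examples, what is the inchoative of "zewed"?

zezewed

"zewed" has last vowel 'e'. The stems whose last vowel is 'e' (hohez → hohohez, bukanem → bubukanem) repeat the first consonant+vowel as a prefix.
The other patterns: stems whose last vowel is 'i' change the last vowel to 'u'; stems whose last vowel is 'o' or 'u' insert -ak- after the first vowel.
So zewed → zezewed.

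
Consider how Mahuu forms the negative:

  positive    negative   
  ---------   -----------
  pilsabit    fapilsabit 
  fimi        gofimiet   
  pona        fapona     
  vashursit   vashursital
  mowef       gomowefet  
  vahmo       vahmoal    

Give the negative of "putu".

vashursit and pilsabit both end in -t yet inflect differently (vashursital, fapilsabit), so the final letter is not what conditions the rule; the first letter is.
"putu" begins with p-. The stems beginning with p- (pona → fapona, pilsabit → fapilsabit) add the prefix fa-.
The other patterns: stems beginning with v- add -al; stems beginning with f- or m- add go- … -et around the stem.
So putu → faputu.

faputu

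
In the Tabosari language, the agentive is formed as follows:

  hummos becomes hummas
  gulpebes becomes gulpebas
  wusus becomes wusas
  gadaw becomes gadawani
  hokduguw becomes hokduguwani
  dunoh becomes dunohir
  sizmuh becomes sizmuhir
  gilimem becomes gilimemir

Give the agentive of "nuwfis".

wusus and hokduguw both have last vowel 'u' yet inflect differently (wusas, hokduguwani), so the last vowel is not what conditions the rule; the final letter is.
"nuwfis" ends in -s. The stems ending in -s (hummos → hummas, gulpebes → gulpebas, wusus → wusas) change the last vowel to 'a'.
The other patterns: stems ending in -w add -ani; stems ending in -h or -m add -ir.
So nuwfis → nuwfas.

nuwfas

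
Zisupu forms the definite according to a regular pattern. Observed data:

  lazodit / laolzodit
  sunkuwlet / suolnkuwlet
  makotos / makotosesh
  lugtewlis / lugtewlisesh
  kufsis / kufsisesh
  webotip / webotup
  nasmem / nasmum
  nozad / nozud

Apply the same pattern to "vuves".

vuvesesh

lazodit and lugtewlis both have last vowel 'i' yet inflect differently (laolzodit, lugtewlisesh), so the last vowel is not what conditions the rule; the final letter is.
"vuves" ends in -s. The stems ending in -s (makotos → makotosesh, lugtewlis → lugtewlisesh, kufsis → kufsisesh) add -esh.
So vuves → vuvesesh.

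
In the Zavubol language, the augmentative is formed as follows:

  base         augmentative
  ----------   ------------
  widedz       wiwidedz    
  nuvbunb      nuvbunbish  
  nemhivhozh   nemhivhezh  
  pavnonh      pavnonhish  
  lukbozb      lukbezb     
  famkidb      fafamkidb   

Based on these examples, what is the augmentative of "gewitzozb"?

gewitzezb

"gewitzozb" has second-to-last letter 'z'. The stems whose second-to-last letter is 'z' (lukbozb → lukbezb, nemhivhozh → nemhivhezh) change the last vowel to 'e'.
So gewitzozb → gewitzezb.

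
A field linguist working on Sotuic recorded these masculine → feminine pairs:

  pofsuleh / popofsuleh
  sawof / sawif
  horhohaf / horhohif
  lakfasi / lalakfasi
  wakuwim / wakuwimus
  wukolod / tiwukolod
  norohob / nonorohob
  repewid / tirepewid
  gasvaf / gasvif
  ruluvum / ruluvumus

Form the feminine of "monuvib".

momonuvib

sawof and wukolod both have last vowel 'o' yet inflect differently (sawif, tiwukolod), so the last vowel is not what conditions the rule; the final letter is.
"monuvib" ends in -b. The one such stem in the data (norohob → nonorohob) repeats the first consonant+vowel as a prefix (as do lakfasi, pofsuleh), so the same rule applies.
So monuvib → momonuvib.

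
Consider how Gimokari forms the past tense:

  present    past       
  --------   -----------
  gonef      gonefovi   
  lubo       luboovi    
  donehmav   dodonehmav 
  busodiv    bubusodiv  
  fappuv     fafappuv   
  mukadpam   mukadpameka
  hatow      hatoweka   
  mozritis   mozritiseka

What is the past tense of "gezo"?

gezoovi

donehmav and mukadpam both have last vowel 'a' yet inflect differently (dodonehmav, mukadpameka), so the last vowel is not what conditions the rule; the final letter is.
"gezo" ends in -o. The one such stem in the data (lubo → luboovi) adds -ovi, so the same rule applies.
The other patterns: stems ending in -v repeat the first consonant+vowel as a prefix; stems ending in -m, -s or -w add -eka.
So gezo → gezoovi.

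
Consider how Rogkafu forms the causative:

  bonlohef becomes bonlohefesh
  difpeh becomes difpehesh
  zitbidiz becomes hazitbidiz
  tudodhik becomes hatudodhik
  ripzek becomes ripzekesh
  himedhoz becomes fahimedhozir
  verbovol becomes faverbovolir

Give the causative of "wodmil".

hawodmil

himedhoz and zitbidiz both end in -z yet inflect differently (fahimedhozir, hazitbidiz), so the final letter is not what conditions the rule; the last vowel is.
"wodmil" has last vowel 'i'. The stems whose last vowel is 'i' (zitbidiz → hazitbidiz, tudodhik → hatudodhik) add the prefix ha-.
So wodmil → hawodmil.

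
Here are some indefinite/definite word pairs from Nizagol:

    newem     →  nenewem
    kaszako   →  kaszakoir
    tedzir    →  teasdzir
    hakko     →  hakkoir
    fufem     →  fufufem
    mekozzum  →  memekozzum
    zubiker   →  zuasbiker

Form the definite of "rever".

zubiker and fufem both have last vowel 'e' yet inflect differently (zuasbiker, fufufem), so the last vowel is not what conditions the rule; the final letter is.
"rever" ends in -r. The stems ending in -r (zubiker → zuasbiker, tedzir → teasdzir) insert -as- after the first vowel.
The other patterns: stems ending in -m repeat the first consonant+vowel as a prefix; stems ending in -o add -ir.
So rever → reasver.

reasver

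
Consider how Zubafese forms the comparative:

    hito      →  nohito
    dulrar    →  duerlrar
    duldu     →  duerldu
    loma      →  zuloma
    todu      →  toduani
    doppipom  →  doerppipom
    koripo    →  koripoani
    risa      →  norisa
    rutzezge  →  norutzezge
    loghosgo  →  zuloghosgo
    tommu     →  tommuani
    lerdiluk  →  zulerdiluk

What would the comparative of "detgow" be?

duldu and tommu both end in -u yet inflect differently (duerldu, tommuani), so the final letter is not what conditions the rule; the first letter is.
"detgow" begins with d-. The stems beginning with d- (doppipom → doerppipom, dulrar → duerlrar, duldu → duerldu) insert -er- after the first vowel.
The other patterns: stems beginning with l- add the prefix zu-; stems beginning with k- or t- add -ani; stems beginning with h- or r- add the prefix no-.
So detgow → deertgow.

deertgow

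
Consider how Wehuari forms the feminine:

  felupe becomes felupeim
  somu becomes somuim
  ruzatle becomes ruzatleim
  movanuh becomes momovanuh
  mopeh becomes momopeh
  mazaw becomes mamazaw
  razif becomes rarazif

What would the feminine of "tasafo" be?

"tasafo" ends in a vowel. The stems ending in a vowel (felupe → felupeim, somu → somuim, ruzatle → ruzatleim) add -im.
The other pattern: stems ending in a consonant repeat the first consonant+vowel as a prefix.
So tasafo → tasafoim.

tasafoim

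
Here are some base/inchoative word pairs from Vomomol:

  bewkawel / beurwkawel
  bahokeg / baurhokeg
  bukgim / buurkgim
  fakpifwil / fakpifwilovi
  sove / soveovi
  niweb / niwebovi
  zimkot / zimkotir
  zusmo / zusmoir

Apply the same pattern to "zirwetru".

bewkawel and fakpifwil both end in -l yet inflect differently (beurwkawel, fakpifwilovi), so the final letter is not what conditions the rule; the first letter is.
"zirwetru" begins with z-. The stems beginning with z- (zusmo → zusmoir, zimkot → zimkotir) add -ir.
So zirwetru → zirwetruir.

zirwetruir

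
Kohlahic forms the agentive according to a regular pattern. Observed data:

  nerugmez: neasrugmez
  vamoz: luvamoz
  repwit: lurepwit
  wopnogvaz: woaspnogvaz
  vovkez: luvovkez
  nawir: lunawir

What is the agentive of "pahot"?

"pahot" has 2 vowels. The stems with 2 vowels (repwit → lurepwit, nawir → lunawir, vamoz → luvamoz) add the prefix lu-.
The other pattern: stems with 3 vowels insert -as- after the first vowel.
So pahot → lupahot.

lupahot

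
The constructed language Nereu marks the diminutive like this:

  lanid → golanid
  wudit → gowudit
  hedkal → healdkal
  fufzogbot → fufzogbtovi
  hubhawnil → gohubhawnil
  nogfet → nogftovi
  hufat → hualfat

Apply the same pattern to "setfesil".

"setfesil" has last vowel 'i'. The stems whose last vowel is 'i' (lanid → golanid, hubhawnil → gohubhawnil, wudit → gowudit) add the prefix go-.
So setfesil → gosetfesil.

gosetfesil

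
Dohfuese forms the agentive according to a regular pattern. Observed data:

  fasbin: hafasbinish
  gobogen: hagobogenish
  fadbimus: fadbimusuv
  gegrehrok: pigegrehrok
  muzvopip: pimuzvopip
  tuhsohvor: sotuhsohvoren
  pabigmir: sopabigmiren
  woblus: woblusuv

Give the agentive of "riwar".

pabigmir and fasbin both have last vowel 'i' yet inflect differently (sopabigmiren, hafasbinish), so the last vowel is not what conditions the rule; the final letter is.
"riwar" ends in -r. The stems ending in -r (pabigmir → sopabigmiren, tuhsohvor → sotuhsohvoren) add so- … -en around the stem.
So riwar → soriwaren.

soriwaren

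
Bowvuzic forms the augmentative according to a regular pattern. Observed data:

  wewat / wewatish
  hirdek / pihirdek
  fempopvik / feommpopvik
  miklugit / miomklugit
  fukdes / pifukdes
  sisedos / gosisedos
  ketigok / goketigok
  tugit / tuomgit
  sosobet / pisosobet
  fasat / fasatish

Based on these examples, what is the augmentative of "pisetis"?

piomsetis

sisedos and fukdes both end in -s yet inflect differently (gosisedos, pifukdes), so the final letter is not what conditions the rule; the last vowel is.
"pisetis" has last vowel 'i'. The stems whose last vowel is 'i' (tugit → tuomgit, fempopvik → feommpopvik, miklugit → miomklugit) insert -om- after the first vowel.
The other patterns: stems whose last vowel is 'o' add the prefix go-; stems whose last vowel is 'e' add the prefix pi-; stems whose last vowel is 'a' add -ish.
So pisetis → piomsetis.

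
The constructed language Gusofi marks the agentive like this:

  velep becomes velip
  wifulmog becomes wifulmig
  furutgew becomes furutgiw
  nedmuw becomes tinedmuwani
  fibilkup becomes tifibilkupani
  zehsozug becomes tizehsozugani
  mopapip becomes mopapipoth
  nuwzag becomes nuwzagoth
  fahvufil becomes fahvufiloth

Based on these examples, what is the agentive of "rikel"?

rikil

"rikel" has last vowel 'e'. The stems whose last vowel is 'e' (velep → velip, furutgew → furutgiw) change the last vowel to 'i'.
So rikel → rikil.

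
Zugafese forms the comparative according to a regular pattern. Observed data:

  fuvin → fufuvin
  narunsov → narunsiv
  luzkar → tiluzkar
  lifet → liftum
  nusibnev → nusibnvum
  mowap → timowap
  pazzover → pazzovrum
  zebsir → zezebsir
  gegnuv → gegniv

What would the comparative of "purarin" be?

"purarin" has last vowel 'i'. The stems whose last vowel is 'i' (zebsir → zezebsir, fuvin → fufuvin) repeat the first consonant+vowel as a prefix.
So purarin → pupurarin.

pupurarin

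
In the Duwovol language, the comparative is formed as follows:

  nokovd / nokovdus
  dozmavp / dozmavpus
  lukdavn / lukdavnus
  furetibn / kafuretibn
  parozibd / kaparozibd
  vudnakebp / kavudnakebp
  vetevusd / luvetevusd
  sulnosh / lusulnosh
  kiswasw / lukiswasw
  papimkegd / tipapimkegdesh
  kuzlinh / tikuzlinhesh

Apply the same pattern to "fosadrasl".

lufosadrasl

"fosadrasl" has second-to-last letter 's'. The stems whose second-to-last letter is 's' (vetevusd → luvetevusd, sulnosh → lusulnosh, kiswasw → lukiswasw) add the prefix lu-.
The other patterns: stems whose second-to-last letter is 'v' add -us; stems whose second-to-last letter is 'b' add the prefix ka-; stems whose second-to-last letter is 'g' or 'n' add ti- … -esh around the stem.
So fosadrasl → lufosadrasl.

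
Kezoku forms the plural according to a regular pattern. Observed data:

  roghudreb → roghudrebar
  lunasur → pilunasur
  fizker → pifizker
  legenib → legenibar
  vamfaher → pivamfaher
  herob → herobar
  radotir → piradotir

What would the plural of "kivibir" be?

pikivibir

"kivibir" ends in -r. The stems ending in -r (vamfaher → pivamfaher, radotir → piradotir, lunasur → pilunasur) add the prefix pi-.
The other pattern: stems ending in -b add -ar.
So kivibir → pikivibir.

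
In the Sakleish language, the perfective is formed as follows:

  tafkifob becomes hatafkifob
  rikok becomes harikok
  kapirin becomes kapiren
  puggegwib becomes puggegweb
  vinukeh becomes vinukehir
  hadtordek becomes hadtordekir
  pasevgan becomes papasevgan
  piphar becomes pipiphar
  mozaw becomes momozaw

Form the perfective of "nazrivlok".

hanazrivlok

tafkifob and puggegwib both end in -b yet inflect differently (hatafkifob, puggegweb), so the final letter is not what conditions the rule; the last vowel is.
"nazrivlok" has last vowel 'o'. The stems whose last vowel is 'o' (tafkifob → hatafkifob, rikok → harikok) add the prefix ha-.
The other patterns: stems whose last vowel is 'i' change the last vowel to 'e'; stems whose last vowel is 'e' add -ir; stems whose last vowel is 'a' repeat the first consonant+vowel as a prefix.
So nazrivlok → hanazrivlok.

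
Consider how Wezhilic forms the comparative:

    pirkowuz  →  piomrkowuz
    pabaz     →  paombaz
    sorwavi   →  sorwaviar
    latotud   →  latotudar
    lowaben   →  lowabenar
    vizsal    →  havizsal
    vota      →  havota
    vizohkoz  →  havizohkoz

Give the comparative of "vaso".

"vaso" begins with v-. The stems beginning with v- (vizsal → havizsal, vota → havota, vizohkoz → havizohkoz) add the prefix ha-.
So vaso → havaso.

havaso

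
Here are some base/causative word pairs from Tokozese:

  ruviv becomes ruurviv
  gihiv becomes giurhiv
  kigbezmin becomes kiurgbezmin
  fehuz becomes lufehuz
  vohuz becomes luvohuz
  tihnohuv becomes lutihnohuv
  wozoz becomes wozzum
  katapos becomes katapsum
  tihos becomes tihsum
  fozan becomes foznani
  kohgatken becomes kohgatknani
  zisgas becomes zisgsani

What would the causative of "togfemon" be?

togfemnum

ruviv and tihnohuv both end in -v yet inflect differently (ruurviv, lutihnohuv), so the final letter is not what conditions the rule; the last vowel is.
"togfemon" has last vowel 'o'. The stems whose last vowel is 'o' (wozoz → wozzum, katapos → katapsum, tihos → tihsum) delete the last vowel and add -um.
So togfemon → togfemnum.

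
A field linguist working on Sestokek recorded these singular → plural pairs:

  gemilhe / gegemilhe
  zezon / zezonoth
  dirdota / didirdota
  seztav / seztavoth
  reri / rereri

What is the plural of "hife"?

hihife

dirdota and seztav both have last vowel 'a' yet inflect differently (didirdota, seztavoth), so the last vowel is not what conditions the rule; whether the stem ends in a vowel or a consonant is.
"hife" ends in a vowel. The stems ending in a vowel (dirdota → didirdota, gemilhe → gegemilhe, reri → rereri) repeat the first consonant+vowel as a prefix.
The other pattern: stems ending in a consonant add -oth.
So hife → hihife.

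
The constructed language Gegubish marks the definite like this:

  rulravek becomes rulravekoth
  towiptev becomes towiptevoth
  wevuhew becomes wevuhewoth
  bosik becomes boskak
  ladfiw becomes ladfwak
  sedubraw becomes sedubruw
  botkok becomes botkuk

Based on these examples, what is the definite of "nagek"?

nagekoth

rulravek and bosik both end in -k yet inflect differently (rulravekoth, boskak), so the final letter is not what conditions the rule; the last vowel is.
"nagek" has last vowel 'e'. The stems whose last vowel is 'e' (rulravek → rulravekoth, towiptev → towiptevoth, wevuhew → wevuhewoth) add -oth.
The other patterns: stems whose last vowel is 'i' delete the last vowel and add -ak; stems whose last vowel is 'a' or 'o' change the last vowel to 'u'.
So nagek → nagekoth.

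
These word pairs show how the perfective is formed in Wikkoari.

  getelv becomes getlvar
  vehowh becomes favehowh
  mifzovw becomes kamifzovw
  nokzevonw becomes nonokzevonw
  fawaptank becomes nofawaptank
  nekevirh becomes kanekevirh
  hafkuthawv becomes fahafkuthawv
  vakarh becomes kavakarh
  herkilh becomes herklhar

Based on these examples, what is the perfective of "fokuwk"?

"fokuwk" has second-to-last letter 'w'. The stems whose second-to-last letter is 'w' (vehowh → favehowh, hafkuthawv → fahafkuthawv) add the prefix fa-.
The other patterns: stems whose second-to-last letter is 'n' add the prefix no-; stems whose second-to-last letter is 'l' delete the last vowel and add -ar; stems whose second-to-last letter is 'r' or 'v' add the prefix ka-.
So fokuwk → fafokuwk.

fafokuwk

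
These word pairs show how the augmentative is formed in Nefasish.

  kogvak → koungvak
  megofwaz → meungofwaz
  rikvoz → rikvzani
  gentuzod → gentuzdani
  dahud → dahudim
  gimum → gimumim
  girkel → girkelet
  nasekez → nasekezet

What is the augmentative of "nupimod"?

megofwaz and rikvoz both end in -z yet inflect differently (meungofwaz, rikvzani), so the final letter is not what conditions the rule; the last vowel is.
"nupimod" has last vowel 'o'. The stems whose last vowel is 'o' (rikvoz → rikvzani, gentuzod → gentuzdani) delete the last vowel and add -ani.
So nupimod → nupimdani.

nupimdani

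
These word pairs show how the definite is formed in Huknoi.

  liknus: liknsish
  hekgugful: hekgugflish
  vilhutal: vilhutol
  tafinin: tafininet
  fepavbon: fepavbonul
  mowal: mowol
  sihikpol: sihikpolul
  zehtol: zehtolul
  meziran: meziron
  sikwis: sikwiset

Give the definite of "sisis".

hekgugful and zehtol both end in -l yet inflect differently (hekgugflish, zehtolul), so the final letter is not what conditions the rule; the last vowel is.
"sisis" has last vowel 'i'. The stems whose last vowel is 'i' (sikwis → sikwiset, tafinin → tafininet) add -et.
The other patterns: stems whose last vowel is 'u' delete the last vowel and add -ish; stems whose last vowel is 'o' add -ul; stems whose last vowel is 'a' change the last vowel to 'o'.
So sisis → sisiset.

sisiset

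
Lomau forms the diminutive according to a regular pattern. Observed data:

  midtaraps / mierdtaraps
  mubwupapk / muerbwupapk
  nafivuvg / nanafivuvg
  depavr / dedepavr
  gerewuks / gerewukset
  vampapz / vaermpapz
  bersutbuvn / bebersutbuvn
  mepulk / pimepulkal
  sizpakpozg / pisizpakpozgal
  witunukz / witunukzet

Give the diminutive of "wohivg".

wowohivg

"wohivg" has second-to-last letter 'v'. The stems whose second-to-last letter is 'v' (nafivuvg → nanafivuvg, depavr → dedepavr, bersutbuvn → bebersutbuvn) repeat the first consonant+vowel as a prefix.
The other patterns: stems whose second-to-last letter is 'p' insert -er- after the first vowel; stems whose second-to-last letter is 'k' add -et; stems whose second-to-last letter is 'l' or 'z' add pi- … -al around the stem.
So wohivg → wowohivg.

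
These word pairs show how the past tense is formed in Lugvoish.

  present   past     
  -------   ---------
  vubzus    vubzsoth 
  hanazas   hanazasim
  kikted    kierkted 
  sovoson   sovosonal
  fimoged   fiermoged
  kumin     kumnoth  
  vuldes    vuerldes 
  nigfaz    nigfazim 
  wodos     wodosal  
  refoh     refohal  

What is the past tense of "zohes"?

"zohes" has last vowel 'e'. The stems whose last vowel is 'e' (kikted → kierkted, fimoged → fiermoged, vuldes → vuerldes) insert -er- after the first vowel.
So zohes → zoerhes.

zoerhes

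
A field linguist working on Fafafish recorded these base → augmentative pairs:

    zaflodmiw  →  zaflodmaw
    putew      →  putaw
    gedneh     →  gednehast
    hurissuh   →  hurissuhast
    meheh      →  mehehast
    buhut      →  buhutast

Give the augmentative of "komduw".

"komduw" ends in -w. The stems ending in -w (zaflodmiw → zaflodmaw, putew → putaw) change the last vowel to 'a'.
The other pattern: stems ending in -h or -t add -ast.
So komduw → komdaw.

komdaw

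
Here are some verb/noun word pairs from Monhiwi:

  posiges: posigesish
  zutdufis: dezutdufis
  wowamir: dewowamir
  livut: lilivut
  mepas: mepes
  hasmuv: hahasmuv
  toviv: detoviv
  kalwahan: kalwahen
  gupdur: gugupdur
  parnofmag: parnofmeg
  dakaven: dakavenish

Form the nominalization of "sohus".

kalwahan and dakaven both end in -n yet inflect differently (kalwahen, dakavenish), so the final letter is not what conditions the rule; the last vowel is.
"sohus" has last vowel 'u'. The stems whose last vowel is 'u' (hasmuv → hahasmuv, livut → lilivut, gupdur → gugupdur) repeat the first consonant+vowel as a prefix.
So sohus → sosohus.

sosohus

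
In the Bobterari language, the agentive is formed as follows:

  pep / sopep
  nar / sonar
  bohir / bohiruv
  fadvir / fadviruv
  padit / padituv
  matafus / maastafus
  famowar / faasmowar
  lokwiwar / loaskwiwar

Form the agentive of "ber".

sober

"ber" has 1 vowel. The stems with 1 vowel (pep → sopep, nar → sonar) add the prefix so-.
The other patterns: stems with 2 vowels add -uv; stems with 3 vowels insert -as- after the first vowel.
So ber → sober.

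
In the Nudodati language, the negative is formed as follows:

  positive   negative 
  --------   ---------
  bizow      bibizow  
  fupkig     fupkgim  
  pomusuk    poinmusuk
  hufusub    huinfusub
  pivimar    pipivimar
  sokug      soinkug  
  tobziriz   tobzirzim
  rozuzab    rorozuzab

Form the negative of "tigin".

tignim

"tigin" has last vowel 'i'. The stems whose last vowel is 'i' (fupkig → fupkgim, tobziriz → tobzirzim) delete the last vowel and add -im.
The other patterns: stems whose last vowel is 'a' or 'o' repeat the first consonant+vowel as a prefix; stems whose last vowel is 'u' insert -in- after the first vowel.
So tigin → tignim.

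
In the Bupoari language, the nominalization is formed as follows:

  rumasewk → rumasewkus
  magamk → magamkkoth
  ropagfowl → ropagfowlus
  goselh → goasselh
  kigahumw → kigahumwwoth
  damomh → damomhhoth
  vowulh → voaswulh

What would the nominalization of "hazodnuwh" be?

hazodnuwhus

goselh and damomh both end in -h yet inflect differently (goasselh, damomhhoth), so the final letter is not what conditions the rule; the second-to-last letter is.
"hazodnuwh" has second-to-last letter 'w'. The stems whose second-to-last letter is 'w' (ropagfowl → ropagfowlus, rumasewk → rumasewkus) add -us.
The other patterns: stems whose second-to-last letter is 'l' insert -as- after the first vowel; stems whose second-to-last letter is 'm' double the final consonant and add -oth.
So hazodnuwh → hazodnuwhus.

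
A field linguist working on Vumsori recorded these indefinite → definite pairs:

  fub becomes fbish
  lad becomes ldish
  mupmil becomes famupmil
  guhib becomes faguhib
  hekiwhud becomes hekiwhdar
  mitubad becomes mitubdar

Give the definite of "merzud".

famerzud

fub and guhib both end in -b yet inflect differently (fbish, faguhib), so the final letter is not what conditions the rule; the number of vowels is.
"merzud" has 2 vowels. The stems with 2 vowels (mupmil → famupmil, guhib → faguhib) add the prefix fa-.
The other patterns: stems with 1 vowel delete the last vowel and add -ish; stems with 3 vowels delete the last vowel and add -ar.
So merzud → famerzud.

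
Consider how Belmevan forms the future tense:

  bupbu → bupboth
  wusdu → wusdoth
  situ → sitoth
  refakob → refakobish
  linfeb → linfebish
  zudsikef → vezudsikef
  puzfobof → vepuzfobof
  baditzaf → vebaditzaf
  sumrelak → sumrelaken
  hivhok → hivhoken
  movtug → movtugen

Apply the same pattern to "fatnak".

"fatnak" ends in -k. The stems ending in -k (sumrelak → sumrelaken, hivhok → hivhoken) add -en.
The other patterns: stems ending in -u drop the final letter and add -oth; stems ending in -b add -ish; stems ending in -f add the prefix ve-.
So fatnak → fatnaken.

fatnaken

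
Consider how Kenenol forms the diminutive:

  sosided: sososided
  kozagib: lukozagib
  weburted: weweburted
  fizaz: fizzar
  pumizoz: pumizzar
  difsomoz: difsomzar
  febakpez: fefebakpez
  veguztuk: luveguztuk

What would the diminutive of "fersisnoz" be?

fersisnzar

"fersisnoz" has last vowel 'o'. The stems whose last vowel is 'o' (difsomoz → difsomzar, pumizoz → pumizzar) delete the last vowel and add -ar.
The other patterns: stems whose last vowel is 'e' repeat the first consonant+vowel as a prefix; stems whose last vowel is 'i' or 'u' add the prefix lu-.
So fersisnoz → fersisnzar.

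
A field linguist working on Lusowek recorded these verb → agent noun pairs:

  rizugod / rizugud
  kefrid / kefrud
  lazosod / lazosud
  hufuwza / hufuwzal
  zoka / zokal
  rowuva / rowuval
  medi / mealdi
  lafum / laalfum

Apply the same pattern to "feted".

fetud

kefrid and medi both have last vowel 'i' yet inflect differently (kefrud, mealdi), so the last vowel is not what conditions the rule; the final letter is.
"feted" ends in -d. The stems ending in -d (rizugod → rizugud, kefrid → kefrud, lazosod → lazosud) change the last vowel to 'u'.
The other patterns: stems ending in -a drop the final letter and add -al; stems ending in -i or -m insert -al- after the first vowel.
So feted → fetud.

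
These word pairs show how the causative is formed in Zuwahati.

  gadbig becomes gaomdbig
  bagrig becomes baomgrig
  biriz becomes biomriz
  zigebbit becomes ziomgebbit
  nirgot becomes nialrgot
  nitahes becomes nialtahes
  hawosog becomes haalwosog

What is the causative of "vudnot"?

vualdnot

zigebbit and nirgot both end in -t yet inflect differently (ziomgebbit, nialrgot), so the final letter is not what conditions the rule; the last vowel is.
"vudnot" has last vowel 'o'. The stems whose last vowel is 'o' (nirgot → nialrgot, hawosog → haalwosog) insert -al- after the first vowel.
So vudnot → vualdnot.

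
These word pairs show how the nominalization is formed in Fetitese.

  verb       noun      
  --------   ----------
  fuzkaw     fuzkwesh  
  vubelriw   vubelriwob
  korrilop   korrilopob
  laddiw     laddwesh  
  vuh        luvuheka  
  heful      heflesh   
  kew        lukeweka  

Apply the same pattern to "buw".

lubuweka

kew and fuzkaw both end in -w yet inflect differently (lukeweka, fuzkwesh), so the final letter is not what conditions the rule; the number of vowels is.
"buw" has 1 vowel. The stems with 1 vowel (vuh → luvuheka, kew → lukeweka) add lu- … -eka around the stem.
The other patterns: stems with 2 vowels delete the last vowel and add -esh; stems with 3 vowels add -ob.
So buw → lubuweka.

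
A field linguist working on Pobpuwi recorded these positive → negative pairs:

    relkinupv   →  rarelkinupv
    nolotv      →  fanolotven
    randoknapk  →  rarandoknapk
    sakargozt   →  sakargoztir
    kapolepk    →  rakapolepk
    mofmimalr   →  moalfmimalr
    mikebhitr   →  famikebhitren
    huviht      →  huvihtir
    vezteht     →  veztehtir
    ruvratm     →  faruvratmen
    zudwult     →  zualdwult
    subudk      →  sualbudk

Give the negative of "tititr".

fatititren

subudk and kapolepk both end in -k yet inflect differently (sualbudk, rakapolepk), so the final letter is not what conditions the rule; the second-to-last letter is.
"tititr" has second-to-last letter 't'. The stems whose second-to-last letter is 't' (nolotv → fanolotven, ruvratm → faruvratmen, mikebhitr → famikebhitren) add fa- … -en around the stem.
The other patterns: stems whose second-to-last letter is 'd' or 'l' insert -al- after the first vowel; stems whose second-to-last letter is 'p' add the prefix ra-; stems whose second-to-last letter is 'h' or 'z' add -ir.
So tititr → fatititren.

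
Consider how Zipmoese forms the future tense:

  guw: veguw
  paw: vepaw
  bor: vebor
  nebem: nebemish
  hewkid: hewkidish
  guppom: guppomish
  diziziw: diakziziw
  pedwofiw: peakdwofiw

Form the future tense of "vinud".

vinudish

guw and diziziw both end in -w yet inflect differently (veguw, diakziziw), so the final letter is not what conditions the rule; the number of vowels is.
"vinud" has 2 vowels. The stems with 2 vowels (nebem → nebemish, hewkid → hewkidish, guppom → guppomish) add -ish.
The other patterns: stems with 1 vowel add the prefix ve-; stems with 3 vowels insert -ak- after the first vowel.
So vinud → vinudish.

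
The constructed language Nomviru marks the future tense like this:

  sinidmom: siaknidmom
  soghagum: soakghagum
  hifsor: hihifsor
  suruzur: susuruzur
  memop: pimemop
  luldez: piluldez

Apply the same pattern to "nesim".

neaksim

sinidmom and hifsor both have last vowel 'o' yet inflect differently (siaknidmom, hihifsor), so the last vowel is not what conditions the rule; the final letter is.
"nesim" ends in -m. The stems ending in -m (sinidmom → siaknidmom, soghagum → soakghagum) insert -ak- after the first vowel.
The other patterns: stems ending in -r repeat the first consonant+vowel as a prefix; stems ending in -p or -z add the prefix pi-.
So nesim → neaksim.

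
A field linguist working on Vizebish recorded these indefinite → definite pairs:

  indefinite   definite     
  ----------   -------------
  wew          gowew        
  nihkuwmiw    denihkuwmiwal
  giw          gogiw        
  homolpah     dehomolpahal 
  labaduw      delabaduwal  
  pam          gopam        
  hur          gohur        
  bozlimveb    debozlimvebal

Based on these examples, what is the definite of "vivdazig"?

devivdazigal

"vivdazig" has 3 vowels. The stems with 3 vowels (nihkuwmiw → denihkuwmiwal, homolpah → dehomolpahal, labaduw → delabaduwal) add de- … -al around the stem.
The other pattern: stems with 1 vowel add the prefix go-.
So vivdazig → devivdazigal.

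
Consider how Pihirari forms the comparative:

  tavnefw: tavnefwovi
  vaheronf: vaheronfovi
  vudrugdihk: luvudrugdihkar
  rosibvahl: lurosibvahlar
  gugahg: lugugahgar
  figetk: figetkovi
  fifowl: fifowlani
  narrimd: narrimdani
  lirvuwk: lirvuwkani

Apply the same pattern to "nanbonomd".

vudrugdihk and lirvuwk both end in -k yet inflect differently (luvudrugdihkar, lirvuwkani), so the final letter is not what conditions the rule; the second-to-last letter is.
"nanbonomd" has second-to-last letter 'm'. The one such stem in the data (narrimd → narrimdani) adds -ani, so the same rule applies.
So nanbonomd → nanbonomdani.

nanbonomdani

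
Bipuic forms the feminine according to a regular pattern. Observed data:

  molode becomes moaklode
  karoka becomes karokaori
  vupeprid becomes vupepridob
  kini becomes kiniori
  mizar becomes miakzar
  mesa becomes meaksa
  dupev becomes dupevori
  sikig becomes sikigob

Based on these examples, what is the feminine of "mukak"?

mesa and karoka both end in -a yet inflect differently (meaksa, karokaori), so the final letter is not what conditions the rule; the first letter is.
"mukak" begins with m-. The stems beginning with m- (mizar → miakzar, molode → moaklode, mesa → meaksa) insert -ak- after the first vowel.
The other patterns: stems beginning with s- or v- add -ob; stems beginning with d- or k- add -ori.
So mukak → muakkak.

muakkak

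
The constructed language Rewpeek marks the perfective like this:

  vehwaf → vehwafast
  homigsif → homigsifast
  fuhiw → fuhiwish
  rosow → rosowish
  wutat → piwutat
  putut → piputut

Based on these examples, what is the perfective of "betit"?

homigsif and fuhiw both have last vowel 'i' yet inflect differently (homigsifast, fuhiwish), so the last vowel is not what conditions the rule; the final letter is.
"betit" ends in -t. The stems ending in -t (wutat → piwutat, putut → piputut) add the prefix pi-.
The other patterns: stems ending in -f add -ast; stems ending in -w add -ish.
So betit → pibetit.

pibetit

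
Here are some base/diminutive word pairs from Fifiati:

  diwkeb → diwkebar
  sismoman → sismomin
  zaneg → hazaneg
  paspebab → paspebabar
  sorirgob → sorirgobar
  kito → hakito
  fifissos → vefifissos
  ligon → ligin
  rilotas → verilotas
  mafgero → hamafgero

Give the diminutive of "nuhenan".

nuhenin

"nuhenan" ends in -n. The stems ending in -n (sismoman → sismomin, ligon → ligin) change the last vowel to 'i'.
The other patterns: stems ending in -s add the prefix ve-; stems ending in -b add -ar; stems ending in -g or -o add the prefix ha-.
So nuhenan → nuhenin.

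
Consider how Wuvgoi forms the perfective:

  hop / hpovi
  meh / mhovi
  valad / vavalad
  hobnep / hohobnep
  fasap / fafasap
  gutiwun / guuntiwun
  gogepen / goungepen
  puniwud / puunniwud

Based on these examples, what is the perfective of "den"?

dnovi

hop and hobnep both end in -p yet inflect differently (hpovi, hohobnep), so the final letter is not what conditions the rule; the number of vowels is.
"den" has 1 vowel. The stems with 1 vowel (hop → hpovi, meh → mhovi) delete the last vowel and add -ovi.
The other patterns: stems with 2 vowels repeat the first consonant+vowel as a prefix; stems with 3 vowels insert -un- after the first vowel.
So den → dnovi.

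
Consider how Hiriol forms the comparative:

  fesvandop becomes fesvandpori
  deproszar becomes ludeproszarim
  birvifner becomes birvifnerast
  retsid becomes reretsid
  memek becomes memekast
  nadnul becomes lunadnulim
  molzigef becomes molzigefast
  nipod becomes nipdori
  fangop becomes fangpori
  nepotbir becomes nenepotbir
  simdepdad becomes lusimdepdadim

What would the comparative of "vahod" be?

vahdori

"vahod" has last vowel 'o'. The stems whose last vowel is 'o' (nipod → nipdori, fangop → fangpori, fesvandop → fesvandpori) delete the last vowel and add -ori.
So vahod → vahdori.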